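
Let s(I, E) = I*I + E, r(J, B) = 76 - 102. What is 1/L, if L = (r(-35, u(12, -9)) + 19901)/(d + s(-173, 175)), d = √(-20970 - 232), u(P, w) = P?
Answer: 568/375 + I*√21202/19875 ≈ 1.5147 + 0.0073262*I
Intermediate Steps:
r(J, B) = -26
s(I, E) = E + I² (s(I, E) = I² + E = E + I²)
d = I*√21202 (d = √(-21202) = I*√21202 ≈ 145.61*I)
L = 19875/(30104 + I*√21202) (L = (-26 + 19901)/(I*√21202 + (175 + (-173)²)) = 19875/(I*√21202 + (175 + 29929)) = 19875/(I*√21202 + 30104) = 19875/(30104 + I*√21202) ≈ 0.6602 - 0.0031933*I)
1/L = 1/(299158500/453136009 - 19875*I*√21202/906272018)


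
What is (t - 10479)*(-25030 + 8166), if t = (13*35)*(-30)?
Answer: 406911456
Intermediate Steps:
t = -13650 (t = 455*(-30) = -13650)
(t - 10479)*(-25030 + 8166) = (-13650 - 10479)*(-25030 + 8166) = -24129*(-16864) = 406911456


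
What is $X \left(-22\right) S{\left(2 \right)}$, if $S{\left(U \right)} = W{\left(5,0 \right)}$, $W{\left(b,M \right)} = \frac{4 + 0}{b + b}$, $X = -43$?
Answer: $\frac{1892}{5} \approx 378.4$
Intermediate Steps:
$W{\left(b,M \right)} = \frac{2}{b}$ ($W{\left(b,M \right)} = \frac{4}{2 b} = 4 \frac{1}{2 b} = \frac{2}{b}$)
$S{\left(U \right)} = \frac{2}{5}$
$X \left(-22\right) S{\left(2 \right)} = \left(-43\right) \left(-22\right) \frac{2}{5} = 946 \cdot \frac{2}{5} = \frac{1892}{5}$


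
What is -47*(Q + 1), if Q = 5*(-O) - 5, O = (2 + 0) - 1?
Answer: 423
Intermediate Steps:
O = 1 (O = 2 - 1 = 1)
Q = -10 (Q = 5*(-1*1) - 5 = 5*(-1) - 5 = -5 - 5 = -10)
-47*(Q + 1) = -47*(-10 + 1) = -47*(-9) = 423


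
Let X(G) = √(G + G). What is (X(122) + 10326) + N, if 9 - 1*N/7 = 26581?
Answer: -175678 + 2*√61 ≈ -1.7566e+5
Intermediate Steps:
N = -186004 (N = 63 - 7*26581 = 63 - 186067 = -186004)
X(G) = √2*√G (X(G) = √(2*G) = √2*√G)
(X(122) + 10326) + N = (√2*√122 + 10326) - 186004 = (2*√61 + 10326) - 186004 = (10326 + 2*√61) - 186004 = -175678 + 2*√61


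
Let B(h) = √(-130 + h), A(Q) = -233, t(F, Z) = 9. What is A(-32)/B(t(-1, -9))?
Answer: 233*I/11 ≈ 21.182*I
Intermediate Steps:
A(-32)/B(t(-1, -9)) = -233/√(-130 + 9) = -233*(-I/11) = -(-233)*I/11 = 233*I/11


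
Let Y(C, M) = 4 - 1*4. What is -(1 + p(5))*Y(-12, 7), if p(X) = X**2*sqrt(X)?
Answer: 0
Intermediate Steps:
Y(C, M) = 0 (Y(C, M) = 4 - 4 = 0)
p(X) = X**(5/2)
-(1 + p(5))*Y(-12, 7) = -(1 + 5**(5/2))*0 = -(1 + 25*sqrt(5))*0 = -1*0 = 0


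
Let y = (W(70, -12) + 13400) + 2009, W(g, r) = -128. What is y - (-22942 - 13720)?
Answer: 51943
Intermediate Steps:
y = 15281 (y = (-128 + 13400) + 2009 = 13272 + 2009 = 15281)
y - (-22942 - 13720) = 15281 - (-22942 - 13720) = 15281 - 1*(-36662) = 15281 + 36662 = 51943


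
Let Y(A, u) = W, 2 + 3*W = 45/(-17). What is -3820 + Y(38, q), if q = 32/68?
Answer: -194899/51 ≈ -3821.5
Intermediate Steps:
q = 8/17 (q = 32*(1/68) = 8/17 ≈ 0.47059)
W = -79/51 (W = -⅔ + (45/(-17))/3 = -⅔ + (45*(-1/17))/3 = -⅔ + (⅓)*(-45/17) = -⅔ - 15/17 = -79/51 ≈ -1.5490)
Y(A, u) = -79/51
-3820 + Y(38, q) = -3820 - 79/51 = -194899/51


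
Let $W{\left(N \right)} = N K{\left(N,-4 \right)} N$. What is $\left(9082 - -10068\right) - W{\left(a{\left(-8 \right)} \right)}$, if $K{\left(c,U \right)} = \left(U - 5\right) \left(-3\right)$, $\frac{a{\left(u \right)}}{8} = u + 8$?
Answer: $19150$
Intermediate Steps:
$a{\left(u \right)} = 64 + 8 u$ ($a{\left(u \right)} = 8 \left(u + 8\right) = 8 \left(8 + u\right) = 64 + 8 u$)
$K{\left(c,U \right)} = 15 - 3 U$ ($K{\left(c,U \right)} = \left(-5 + U\right) \left(-3\right) = 15 - 3 U$)
$W{\left(N \right)} = 27 N^{2}$ ($W{\left(N \right)} = N \left(15 - -12\right) N = N \left(15 + 12\right) N = N 27 N = 27 N N = 27 N^{2}$)
$\left(9082 - -10068\right) - W{\left(a{\left(-8 \right)} \right)} = \left(9082 - -10068\right) - 27 \left(64 + 8 \left(-8\right)\right)^{2} = \left(9082 + 10068\right) - 27 \left(64 - 64\right)^{2} = 19150 - 27 \cdot 0^{2} = 19150 - 27 \cdot 0 = 19150 - 0 = 19150 + 0 = 19150$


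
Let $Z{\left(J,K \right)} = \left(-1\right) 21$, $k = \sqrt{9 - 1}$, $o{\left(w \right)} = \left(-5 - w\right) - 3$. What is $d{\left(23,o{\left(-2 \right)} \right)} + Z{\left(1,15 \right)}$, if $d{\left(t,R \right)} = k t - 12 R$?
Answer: $51 + 46 \sqrt{2} \approx 116.05$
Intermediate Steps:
$o{\left(w \right)} = -8 - w$
$k = 2 \sqrt{2}$ ($k = \sqrt{8} = 2 \sqrt{2} \approx 2.8284$)
$d{\left(t,R \right)} = - 12 R + 2 t \sqrt{2}$ ($d{\left(t,R \right)} = 2 \sqrt{2} t - 12 R = 2 t \sqrt{2} - 12 R = - 12 R + 2 t \sqrt{2}$)
$Z{\left(J,K \right)} = -21$
$d{\left(23,o{\left(-2 \right)} \right)} + Z{\left(1,15 \right)} = \left(- 12 \left(-8 - -2\right) + 2 \cdot 23 \sqrt{2}\right) - 21 = \left(- 12 \left(-8 + 2\right) + 46 \sqrt{2}\right) - 21 = \left(\left(-12\right) \left(-6\right) + 46 \sqrt{2}\right) - 21 = \left(72 + 46 \sqrt{2}\right) - 21 = 51 + 46 \sqrt{2}$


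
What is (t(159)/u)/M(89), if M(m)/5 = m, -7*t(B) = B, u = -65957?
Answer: 159/205456055 ≈ 7.7389e-7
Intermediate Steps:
t(B) = -B/7
M(m) = 5*m
(t(159)/u)/M(89) = (-⅐*159/(-65957))/((5*89)) = -159/7*(-1/65957)/445 = (159/461699)*(1/445) = 159/205456055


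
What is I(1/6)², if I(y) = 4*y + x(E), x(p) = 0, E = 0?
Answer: 4/9 ≈ 0.44444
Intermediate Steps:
I(y) = 4*y (I(y) = 4*y + 0 = 4*y)
I(1/6)² = (4/6)² = (4*(⅙))² = (⅔)² = 4/9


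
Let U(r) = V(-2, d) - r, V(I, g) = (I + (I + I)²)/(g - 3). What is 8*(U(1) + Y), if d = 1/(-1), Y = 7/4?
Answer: -22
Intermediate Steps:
Y = 7/4 (Y = 7*(¼) = 7/4 ≈ 1.7500)
d = -1
V(I, g) = (I + 4*I²)/(-3 + g) (V(I, g) = (I + (2*I)²)/(-3 + g) = (I + 4*I²)/(-3 + g))
U(r) = -7/2 - r (U(r) = -2*(1 + 4*(-2))/(-3 - 1) - r = -2*(1 - 8)/(-4) - r = -2*(-¼)*(-7) - r = -7/2 - r)
8*(U(1) + Y) = 8*((-7/2 - 1*1) + 7/4) = 8*((-7/2 - 1) + 7/4) = 8*(-9/2 + 7/4) = 8*(-11/4) = -22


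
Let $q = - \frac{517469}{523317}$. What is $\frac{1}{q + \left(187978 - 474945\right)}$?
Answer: $- \frac{523317}{150175227008} \approx -3.4847 \cdot 10^{-6}$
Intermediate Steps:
$q = - \frac{517469}{523317}$ ($q = \left(-517469\right) \frac{1}{523317} = - \frac{517469}{523317} \approx -0.98882$)
$\frac{1}{q + \left(187978 - 474945\right)} = \frac{1}{- \frac{517469}{523317} + \left(187978 - 474945\right)} = \frac{1}{- \frac{517469}{523317} - 286967} = \frac{1}{- \frac{150175227008}{523317}} = - \frac{523317}{150175227008}$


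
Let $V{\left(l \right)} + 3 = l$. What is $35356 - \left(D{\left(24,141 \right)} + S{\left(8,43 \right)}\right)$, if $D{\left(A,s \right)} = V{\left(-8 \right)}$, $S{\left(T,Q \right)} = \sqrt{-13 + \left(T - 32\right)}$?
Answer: $35367 - i \sqrt{37} \approx 35367.0 - 6.0828 i$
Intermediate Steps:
$V{\left(l \right)} = -3 + l$
$S{\left(T,Q \right)} = \sqrt{-45 + T}$ ($S{\left(T,Q \right)} = \sqrt{-13 + \left(-32 + T\right)} = \sqrt{-45 + T}$)
$D{\left(A,s \right)} = -11$ ($D{\left(A,s \right)} = -3 - 8 = -11$)
$35356 - \left(D{\left(24,141 \right)} + S{\left(8,43 \right)}\right) = 35356 - \left(-11 + \sqrt{-45 + 8}\right) = 35356 - \left(-11 + \sqrt{-37}\right) = 35356 - \left(-11 + i \sqrt{37}\right) = 35356 + \left(11 - i \sqrt{37}\right) = 35367 - i \sqrt{37}$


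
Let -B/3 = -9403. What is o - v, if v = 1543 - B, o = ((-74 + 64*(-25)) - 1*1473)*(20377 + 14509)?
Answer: -109759576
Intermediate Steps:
B = 28209 (B = -3*(-9403) = 28209)
o = -109786242 (o = ((-74 - 1600) - 1473)*34886 = (-1674 - 1473)*34886 = -3147*34886 = -109786242)
v = -26666 (v = 1543 - 1*28209 = 1543 - 28209 = -26666)
o - v = -109786242 - 1*(-26666) = -109786242 + 26666 = -109759576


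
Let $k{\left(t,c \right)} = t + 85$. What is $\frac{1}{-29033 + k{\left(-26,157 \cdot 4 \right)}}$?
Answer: $- \frac{1}{28974} \approx -3.4514 \cdot 10^{-5}$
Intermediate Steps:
$k{\left(t,c \right)} = 85 + t$
$\frac{1}{-29033 + k{\left(-26,157 \cdot 4 \right)}} = \frac{1}{-29033 + \left(85 - 26\right)} = \frac{1}{-29033 + 59} = \frac{1}{-28974} = - \frac{1}{28974}$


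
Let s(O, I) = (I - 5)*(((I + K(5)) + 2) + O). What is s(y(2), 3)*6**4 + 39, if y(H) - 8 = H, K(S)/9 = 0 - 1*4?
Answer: 54471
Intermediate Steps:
K(S) = -36 (K(S) = 9*(0 - 1*4) = 9*(0 - 4) = 9*(-4) = -36)
y(H) = 8 + H
s(O, I) = (-5 + I)*(-34 + I + O) (s(O, I) = (I - 5)*(((I - 36) + 2) + O) = (-5 + I)*(((-36 + I) + 2) + O) = (-5 + I)*((-34 + I) + O) = (-5 + I)*(-34 + I + O))
s(y(2), 3)*6**4 + 39 = (170 + 3**2 - 39*3 - 5*(8 + 2) + 3*(8 + 2))*6**4 + 39 = (170 + 9 - 117 - 5*10 + 3*10)*1296 + 39 = (170 + 9 - 117 - 50 + 30)*1296 + 39 = 42*1296 + 39 = 54432 + 39 = 54471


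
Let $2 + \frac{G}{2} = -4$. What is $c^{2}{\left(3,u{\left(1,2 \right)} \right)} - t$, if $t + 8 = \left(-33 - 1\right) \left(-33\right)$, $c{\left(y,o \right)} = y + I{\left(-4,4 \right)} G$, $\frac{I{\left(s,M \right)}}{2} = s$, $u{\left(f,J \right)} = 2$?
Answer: $8687$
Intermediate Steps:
$G = -12$ ($G = -4 + 2 \left(-4\right) = -4 - 8 = -12$)
$I{\left(s,M \right)} = 2 s$
$c{\left(y,o \right)} = 96 + y$ ($c{\left(y,o \right)} = y + 2 \left(-4\right) \left(-12\right) = y - -96 = y + 96 = 96 + y$)
$t = 1114$ ($t = -8 + \left(-33 - 1\right) \left(-33\right) = -8 - -1122 = -8 + 1122 = 1114$)
$c^{2}{\left(3,u{\left(1,2 \right)} \right)} - t = \left(96 + 3\right)^{2} - 1114 = 99^{2} - 1114 = 9801 - 1114 = 8687$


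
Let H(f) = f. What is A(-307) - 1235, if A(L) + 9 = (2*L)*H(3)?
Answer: -3086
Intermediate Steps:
A(L) = -9 + 6*L (A(L) = -9 + (2*L)*3 = -9 + 6*L)
A(-307) - 1235 = (-9 + 6*(-307)) - 1235 = (-9 - 1842) - 1235 = -1851 - 1235 = -3086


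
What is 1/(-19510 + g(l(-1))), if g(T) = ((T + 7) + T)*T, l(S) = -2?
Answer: -1/19516 ≈ -5.1240e-5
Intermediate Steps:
g(T) = T*(7 + 2*T) (g(T) = ((7 + T) + T)*T = (7 + 2*T)*T = T*(7 + 2*T))
1/(-19510 + g(l(-1))) = 1/(-19510 - 2*(7 + 2*(-2))) = 1/(-19510 - 2*(7 - 4)) = 1/(-19510 - 2*3) = 1/(-19510 - 6) = 1/(-19516) = -1/19516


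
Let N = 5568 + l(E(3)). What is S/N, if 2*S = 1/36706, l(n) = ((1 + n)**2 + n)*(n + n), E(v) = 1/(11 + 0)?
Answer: 1331/544079677016 ≈ 2.4463e-9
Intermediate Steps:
E(v) = 1/11
l(n) = 2*n*(n + (1 + n)**2) (l(n) = (n + (1 + n)**2)*(2*n) = 2*n*(n + (1 + n)**2))
S = 1/73412 (S = (1/2)/36706 = (1/2)*(1/36706) = 1/73412 ≈ 1.3622e-5)
N = 7411318/1331 (N = 5568 + 2*(1/11)*(1/11 + (1 + 1/11)**2) = 5568 + 2*(1/11)*(1/11 + (12/11)**2) = 5568 + 2*(1/11)*(1/11 + 144/121) = 5568 + 2*(1/11)*(155/121) = 5568 + 310/1331 = 7411318/1331 ≈ 5568.2)
S/N = 1/(73412*(7411318/1331)) = (1/73412)*(1331/7411318) = 1331/544079677016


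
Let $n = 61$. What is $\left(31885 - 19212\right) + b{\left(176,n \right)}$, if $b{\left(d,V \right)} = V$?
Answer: $12734$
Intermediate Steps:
$\left(31885 - 19212\right) + b{\left(176,n \right)} = \left(31885 - 19212\right) + 61 = 12673 + 61 = 12734$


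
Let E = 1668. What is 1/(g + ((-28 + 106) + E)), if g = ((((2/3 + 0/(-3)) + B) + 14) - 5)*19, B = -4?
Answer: 3/5561 ≈ 0.00053947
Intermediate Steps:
g = 323/3 (g = ((((2/3 + 0/(-3)) - 4) + 14) - 5)*19 = ((((2*(1/3) + 0*(-1/3)) - 4) + 14) - 5)*19 = ((((2/3 + 0) - 4) + 14) - 5)*19 = (((2/3 - 4) + 14) - 5)*19 = ((-10/3 + 14) - 5)*19 = (32/3 - 5)*19 = (17/3)*19 = 323/3 ≈ 107.67)
1/(g + ((-28 + 106) + E)) = 1/(323/3 + ((-28 + 106) + 1668)) = 1/(323/3 + (78 + 1668)) = 1/(323/3 + 1746) = 1/(5561/3) = 3/5561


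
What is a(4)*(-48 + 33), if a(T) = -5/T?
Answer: 75/4 ≈ 18.750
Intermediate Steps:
a(4)*(-48 + 33) = (-5/4)*(-48 + 33) = -5*1/4*(-15) = -5/4*(-15) = 75/4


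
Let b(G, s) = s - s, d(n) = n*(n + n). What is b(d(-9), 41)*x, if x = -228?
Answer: 0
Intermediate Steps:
d(n) = 2*n**2 (d(n) = n*(2*n) = 2*n**2)
b(G, s) = 0
b(d(-9), 41)*x = 0*(-228) = 0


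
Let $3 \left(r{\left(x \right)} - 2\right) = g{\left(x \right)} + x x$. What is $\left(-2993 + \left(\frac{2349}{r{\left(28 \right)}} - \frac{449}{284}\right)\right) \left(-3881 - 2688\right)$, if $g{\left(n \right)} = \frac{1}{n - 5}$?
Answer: $\frac{3748635329169}{191132} \approx 1.9613 \cdot 10^{7}$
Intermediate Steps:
$g{\left(n \right)} = \frac{1}{-5 + n}$
$r{\left(x \right)} = 2 + \frac{x^{2}}{3} + \frac{1}{3 \left(-5 + x\right)}$ ($r{\left(x \right)} = 2 + \frac{\frac{1}{-5 + x} + x x}{3} = 2 + \frac{\frac{1}{-5 + x} + x^{2}}{3} = 2 + \frac{x^{2} + \frac{1}{-5 + x}}{3} = 2 + \left(\frac{x^{2}}{3} + \frac{1}{3 \left(-5 + x\right)}\right) = 2 + \frac{x^{2}}{3} + \frac{1}{3 \left(-5 + x\right)}$)
$\left(-2993 + \left(\frac{2349}{r{\left(28 \right)}} - \frac{449}{284}\right)\right) \left(-3881 - 2688\right) = \left(-2993 + \left(\frac{2349}{\frac{1}{3} \frac{1}{-5 + 28} \left(1 + \left(-5 + 28\right) \left(6 + 28^{2}\right)\right)} - \frac{449}{284}\right)\right) \left(-3881 - 2688\right) = \left(-2993 + \left(\frac{2349}{\frac{1}{3} \cdot \frac{1}{23} \left(1 + 23 \left(6 + 784\right)\right)} - \frac{449}{284}\right)\right) \left(-6569\right) = \left(-2993 - \left(\frac{449}{284} - \frac{2349}{\frac{1}{3} \cdot \frac{1}{23} \left(1 + 23 \cdot 790\right)}\right)\right) \left(-6569\right) = \left(-2993 - \left(\frac{449}{284} - \frac{2349}{\frac{1}{3} \cdot \frac{1}{23} \left(1 + 18170\right)}\right)\right) \left(-6569\right) = \left(-2993 - \left(\frac{449}{284} - \frac{2349}{\frac{1}{3} \cdot \frac{1}{23} \cdot 18171}\right)\right) \left(-6569\right) = \left(-2993 - \left(\frac{449}{284} - \frac{2349}{\frac{6057}{23}}\right)\right) \left(-6569\right) = \left(-2993 + \left(2349 \cdot \frac{23}{6057} - \frac{449}{284}\right)\right) \left(-6569\right) = \left(-2993 + \left(\frac{6003}{673} - \frac{449}{284}\right)\right) \left(-6569\right) = \left(-2993 + \frac{1402675}{191132}\right) \left(-6569\right) = \left(- \frac{570655401}{191132}\right) \left(-6569\right) = \frac{3748635329169}{191132}$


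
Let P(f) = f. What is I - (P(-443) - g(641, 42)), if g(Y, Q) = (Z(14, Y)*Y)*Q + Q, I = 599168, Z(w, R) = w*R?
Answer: 242197681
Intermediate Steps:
Z(w, R) = R*w
g(Y, Q) = Q + 14*Q*Y**2 (g(Y, Q) = ((Y*14)*Y)*Q + Q = ((14*Y)*Y)*Q + Q = (14*Y**2)*Q + Q = 14*Q*Y**2 + Q = Q + 14*Q*Y**2)
I - (P(-443) - g(641, 42)) = 599168 - (-443 - 42*(1 + 14*641**2)) = 599168 - (-443 - 42*(1 + 14*410881)) = 599168 - (-443 - 42*(1 + 5752334)) = 599168 - (-443 - 42*5752335) = 599168 - (-443 - 1*241598070) = 599168 - (-443 - 241598070) = 599168 - 1*(-241598513) = 599168 + 241598513 = 242197681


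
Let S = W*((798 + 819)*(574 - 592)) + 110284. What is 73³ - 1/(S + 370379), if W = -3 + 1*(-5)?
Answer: 277567908686/713511 ≈ 3.8902e+5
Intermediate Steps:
W = -8 (W = -3 - 5 = -8)
S = 343132 (S = -8*(798 + 819)*(574 - 592) + 110284 = -12936*(-18) + 110284 = -8*(-29106) + 110284 = 232848 + 110284 = 343132)
73³ - 1/(S + 370379) = 73³ - 1/(343132 + 370379) = 389017 - 1/713511 = 277567908686/713511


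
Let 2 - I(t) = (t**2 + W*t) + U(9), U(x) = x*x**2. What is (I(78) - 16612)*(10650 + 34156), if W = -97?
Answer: -710488742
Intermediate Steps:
U(x) = x**3
I(t) = -727 - t**2 + 97*t (I(t) = 2 - ((t**2 - 97*t) + 9**3) = 2 - ((t**2 - 97*t) + 729) = 2 - (729 + t**2 - 97*t) = 2 + (-729 - t**2 + 97*t) = -727 - t**2 + 97*t)
(I(78) - 16612)*(10650 + 34156) = ((-727 - 1*78**2 + 97*78) - 16612)*(10650 + 34156) = ((-727 - 1*6084 + 7566) - 16612)*44806 = ((-727 - 6084 + 7566) - 16612)*44806 = (755 - 16612)*44806 = -15857*44806 = -710488742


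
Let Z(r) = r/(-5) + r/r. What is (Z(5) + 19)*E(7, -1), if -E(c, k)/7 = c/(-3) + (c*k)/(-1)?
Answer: -1862/3 ≈ -620.67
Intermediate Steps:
Z(r) = 1 - r/5 (Z(r) = r*(-1/5) + 1 = -r/5 + 1 = 1 - r/5)
E(c, k) = 7*c/3 + 7*c*k (E(c, k) = -7*(c/(-3) + (c*k)/(-1)) = -7*(c*(-1/3) + (c*k)*(-1)) = -7*(-c/3 - c*k) = 7*c/3 + 7*c*k)
(Z(5) + 19)*E(7, -1) = ((1 - 1/5*5) + 19)*((7/3)*7*(1 + 3*(-1))) = ((1 - 1) + 19)*((7/3)*7*(1 - 3)) = (0 + 19)*((7/3)*7*(-2)) = 19*(-98/3) = -1862/3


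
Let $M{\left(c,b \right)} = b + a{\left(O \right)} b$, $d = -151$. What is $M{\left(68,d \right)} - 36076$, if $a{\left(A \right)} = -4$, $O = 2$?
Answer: $-35623$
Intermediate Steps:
$M{\left(c,b \right)} = - 3 b$ ($M{\left(c,b \right)} = b - 4 b = - 3 b$)
$M{\left(68,d \right)} - 36076 = \left(-3\right) \left(-151\right) - 36076 = 453 - 36076 = -35623$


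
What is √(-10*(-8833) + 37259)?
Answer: √125589 ≈ 354.39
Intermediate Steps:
√(-10*(-8833) + 37259) = √(88330 + 37259) = √125589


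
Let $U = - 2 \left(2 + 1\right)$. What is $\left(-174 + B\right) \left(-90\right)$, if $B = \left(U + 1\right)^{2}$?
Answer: $13410$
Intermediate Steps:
$U = -6$ ($U = \left(-2\right) 3 = -6$)
$B = 25$ ($B = \left(-6 + 1\right)^{2} = \left(-5\right)^{2} = 25$)
$\left(-174 + B\right) \left(-90\right) = \left(-174 + 25\right) \left(-90\right) = \left(-149\right) \left(-90\right) = 13410$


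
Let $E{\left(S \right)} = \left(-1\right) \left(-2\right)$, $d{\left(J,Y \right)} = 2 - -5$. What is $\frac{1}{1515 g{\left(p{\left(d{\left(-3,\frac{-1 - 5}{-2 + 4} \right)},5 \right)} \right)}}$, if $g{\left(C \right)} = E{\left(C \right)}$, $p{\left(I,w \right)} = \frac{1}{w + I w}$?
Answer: $\frac{1}{3030} \approx 0.00033003$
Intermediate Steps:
$d{\left(J,Y \right)} = 7$ ($d{\left(J,Y \right)} = 2 + 5 = 7$)
$E{\left(S \right)} = 2$
$g{\left(C \right)} = 2$
$\frac{1}{1515 g{\left(p{\left(d{\left(-3,\frac{-1 - 5}{-2 + 4} \right)},5 \right)} \right)}} = \frac{1}{1515 \cdot 2} = \frac{1}{3030}$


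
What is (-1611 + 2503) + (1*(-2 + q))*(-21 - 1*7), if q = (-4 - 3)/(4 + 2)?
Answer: 2942/3 ≈ 980.67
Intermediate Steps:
q = -7/6 ≈ -1.1667
(-1611 + 2503) + (1*(-2 + q))*(-21 - 1*7) = (-1611 + 2503) + (1*(-2 - 7/6))*(-21 - 1*7) = 892 + (1*(-19/6))*(-21 - 7) = 892 - 19/6*(-28) = 892 + 266/3 = 2942/3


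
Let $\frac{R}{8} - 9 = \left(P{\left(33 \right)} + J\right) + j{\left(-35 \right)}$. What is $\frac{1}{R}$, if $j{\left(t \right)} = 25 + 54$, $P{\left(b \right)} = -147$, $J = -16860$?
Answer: $- \frac{1}{135352} \approx -7.3881 \cdot 10^{-6}$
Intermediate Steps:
$j{\left(t \right)} = 79$
$R = -135352$ ($R = 72 + 8 \left(\left(-147 - 16860\right) + 79\right) = 72 + 8 \left(-17007 + 79\right) = 72 + 8 \left(-16928\right) = 72 - 135424 = -135352$)
$\frac{1}{R} = \frac{1}{-135352} = - \frac{1}{135352}$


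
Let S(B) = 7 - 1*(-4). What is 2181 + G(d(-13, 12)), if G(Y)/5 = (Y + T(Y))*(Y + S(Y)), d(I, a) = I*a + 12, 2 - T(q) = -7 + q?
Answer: -3804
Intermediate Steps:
T(q) = 9 - q (T(q) = 2 - (-7 + q) = 2 + (7 - q) = 9 - q)
d(I, a) = 12 + I*a
S(B) = 11 (S(B) = 7 + 4 = 11)
G(Y) = 495 + 45*Y (G(Y) = 5*((Y + (9 - Y))*(Y + 11)) = 5*(9*(11 + Y)) = 5*(99 + 9*Y) = 495 + 45*Y)
2181 + G(d(-13, 12)) = 2181 + (495 + 45*(12 - 13*12)) = 2181 + (495 + 45*(12 - 156)) = 2181 + (495 + 45*(-144)) = 2181 + (495 - 6480) = 2181 - 5985 = -3804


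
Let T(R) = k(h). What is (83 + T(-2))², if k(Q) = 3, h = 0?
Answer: 7396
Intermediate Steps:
T(R) = 3
(83 + T(-2))² = (83 + 3)² = 86² = 7396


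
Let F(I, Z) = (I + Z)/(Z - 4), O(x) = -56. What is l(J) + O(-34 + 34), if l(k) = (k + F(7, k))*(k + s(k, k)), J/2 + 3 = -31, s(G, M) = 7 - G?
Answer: -37877/72 ≈ -526.07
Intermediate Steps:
J = -68 (J = -6 + 2*(-31) = -6 - 62 = -68)
F(I, Z) = (I + Z)/(-4 + Z)
l(k) = 7*k + 7*(7 + k)/(-4 + k) (l(k) = (k + (7 + k)/(-4 + k))*(k + (7 - k)) = (k + (7 + k)/(-4 + k))*7 = 7*k + 7*(7 + k)/(-4 + k))
l(J) + O(-34 + 34) = 7*(7 + (-68)² - 3*(-68))/(-4 - 68) - 56 = 7*(7 + 4624 + 204)/(-72) - 56 = 7*(-1/72)*4835 - 56 = -33845/72 - 56 = -37877/72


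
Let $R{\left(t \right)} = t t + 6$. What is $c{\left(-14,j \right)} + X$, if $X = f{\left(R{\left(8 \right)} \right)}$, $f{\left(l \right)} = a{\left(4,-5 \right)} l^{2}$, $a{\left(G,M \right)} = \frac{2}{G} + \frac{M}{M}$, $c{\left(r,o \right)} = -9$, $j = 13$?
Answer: $7341$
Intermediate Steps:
$a{\left(G,M \right)} = 1 + \frac{2}{G}$ ($a{\left(G,M \right)} = \frac{2}{G} + 1 = 1 + \frac{2}{G}$)
$R{\left(t \right)} = 6 + t^{2}$ ($R{\left(t \right)} = t^{2} + 6 = 6 + t^{2}$)
$f{\left(l \right)} = \frac{3 l^{2}}{2}$ ($f{\left(l \right)} = \frac{2 + 4}{4} l^{2} = \frac{1}{4} \cdot 6 l^{2} = \frac{3 l^{2}}{2}$)
$X = 7350$ ($X = \frac{3 \left(6 + 8^{2}\right)^{2}}{2} = \frac{3 \left(6 + 64\right)^{2}}{2} = \frac{3 \cdot 70^{2}}{2} = \frac{3}{2} \cdot 4900 = 7350$)
$c{\left(-14,j \right)} + X = -9 + 7350 = 7341$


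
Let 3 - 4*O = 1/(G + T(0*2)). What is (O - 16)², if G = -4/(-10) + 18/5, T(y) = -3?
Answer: 961/4 ≈ 240.25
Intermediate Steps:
G = 4 (G = -4*(-⅒) + 18*(⅕) = ⅖ + 18/5 = 4)
O = ½ (O = ¾ - 1/(4*(4 - 3)) = ¾ - ¼/1 = ¾ - ¼*1 = ¾ - ¼ = ½ ≈ 0.50000)
(O - 16)² = (½ - 16)² = (-31/2)² = 961/4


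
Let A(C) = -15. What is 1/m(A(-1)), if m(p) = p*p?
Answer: 1/225 ≈ 0.0044444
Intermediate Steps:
m(p) = p²
1/m(A(-1)) = 1/((-15)²) = 1/225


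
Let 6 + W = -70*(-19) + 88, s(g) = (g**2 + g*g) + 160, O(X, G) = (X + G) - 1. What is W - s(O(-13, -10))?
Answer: 100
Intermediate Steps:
O(X, G) = -1 + G + X (O(X, G) = (G + X) - 1 = -1 + G + X)
s(g) = 160 + 2*g**2 (s(g) = (g**2 + g**2) + 160 = 2*g**2 + 160 = 160 + 2*g**2)
W = 1412 (W = -6 + (-70*(-19) + 88) = -6 + (1330 + 88) = -6 + 1418 = 1412)
W - s(O(-13, -10)) = 1412 - (160 + 2*(-1 - 10 - 13)**2) = 1412 - (160 + 2*(-24)**2) = 1412 - (160 + 2*576) = 1412 - (160 + 1152) = 1412 - 1*1312 = 1412 - 1312 = 100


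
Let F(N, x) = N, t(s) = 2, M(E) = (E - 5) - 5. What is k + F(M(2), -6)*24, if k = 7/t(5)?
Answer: -377/2 ≈ -188.50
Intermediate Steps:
M(E) = -10 + E (M(E) = (-5 + E) - 5 = -10 + E)
k = 7/2 ≈ 3.5000
k + F(M(2), -6)*24 = 7/2 + (-10 + 2)*24 = 7/2 - 8*24 = 7/2 - 192 = -377/2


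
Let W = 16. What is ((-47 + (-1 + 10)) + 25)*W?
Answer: -208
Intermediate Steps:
((-47 + (-1 + 10)) + 25)*W = ((-47 + (-1 + 10)) + 25)*16 = ((-47 + 9) + 25)*16 = (-38 + 25)*16 = -13*16 = -208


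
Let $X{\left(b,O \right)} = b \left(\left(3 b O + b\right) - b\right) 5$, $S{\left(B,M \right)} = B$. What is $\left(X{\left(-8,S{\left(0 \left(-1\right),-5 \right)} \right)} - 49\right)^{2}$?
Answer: $2401$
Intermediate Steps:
$X{\left(b,O \right)} = 15 O b^{2}$ ($X{\left(b,O \right)} = b \left(\left(3 O b + b\right) - b\right) 5 = b \left(\left(b + 3 O b\right) - b\right) 5 = b 3 O b 5 = 3 O b^{2} \cdot 5 = 15 O b^{2}$)
$\left(X{\left(-8,S{\left(0 \left(-1\right),-5 \right)} \right)} - 49\right)^{2} = \left(15 \cdot 0 \left(-1\right) \left(-8\right)^{2} - 49\right)^{2} = \left(15 \cdot 0 \cdot 64 - 49\right)^{2} = \left(0 - 49\right)^{2} = \left(-49\right)^{2} = 2401$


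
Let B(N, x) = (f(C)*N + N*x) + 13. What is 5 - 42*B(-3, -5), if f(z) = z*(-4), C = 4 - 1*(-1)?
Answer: -3691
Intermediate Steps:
C = 5 (C = 4 + 1 = 5)
f(z) = -4*z
B(N, x) = 13 - 20*N + N*x (B(N, x) = ((-4*5)*N + N*x) + 13 = (-20*N + N*x) + 13 = 13 - 20*N + N*x)
5 - 42*B(-3, -5) = 5 - 42*(13 - 20*(-3) - 3*(-5)) = 5 - 42*(13 + 60 + 15) = 5 - 42*88 = 5 - 3696 = -3691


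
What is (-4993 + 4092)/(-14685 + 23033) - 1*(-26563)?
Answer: 221747023/8348 ≈ 26563.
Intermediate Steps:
(-4993 + 4092)/(-14685 + 23033) - 1*(-26563) = -901/8348 + 26563 = 221747023/8348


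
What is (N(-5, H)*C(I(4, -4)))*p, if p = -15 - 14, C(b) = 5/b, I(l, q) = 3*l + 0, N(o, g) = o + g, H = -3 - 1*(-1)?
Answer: 1015/12 ≈ 84.583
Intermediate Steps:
H = -2 (H = -3 + 1 = -2)
N(o, g) = g + o
I(l, q) = 3*l
p = -29
(N(-5, H)*C(I(4, -4)))*p = ((-2 - 5)*(5/((3*4))))*(-29) = -35/12*(-29) = 1015/12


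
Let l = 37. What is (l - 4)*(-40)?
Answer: -1320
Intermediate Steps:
(l - 4)*(-40) = (37 - 4)*(-40) = 33*(-40) = -1320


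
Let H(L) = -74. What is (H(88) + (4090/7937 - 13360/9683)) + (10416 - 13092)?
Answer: -211414855100/76853971 ≈ -2750.9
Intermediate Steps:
(H(88) + (4090/7937 - 13360/9683)) + (10416 - 13092) = (-74 + (4090/7937 - 13360/9683)) + (10416 - 13092) = (-74 + (4090*(1/7937) - 13360*1/9683)) - 2676 = (-74 + (4090/7937 - 13360/9683)) - 2676 = (-74 - 66434850/76853971) - 2676 = -5753628704/76853971 - 2676 = -211414855100/76853971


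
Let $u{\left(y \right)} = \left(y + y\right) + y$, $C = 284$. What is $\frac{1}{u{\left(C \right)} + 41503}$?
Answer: $\frac{1}{42355} \approx 2.361 \cdot 10^{-5}$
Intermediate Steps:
$u{\left(y \right)} = 3 y$ ($u{\left(y \right)} = 2 y + y = 3 y$)
$\frac{1}{u{\left(C \right)} + 41503} = \frac{1}{3 \cdot 284 + 41503} = \frac{1}{852 + 41503} = \frac{1}{42355}$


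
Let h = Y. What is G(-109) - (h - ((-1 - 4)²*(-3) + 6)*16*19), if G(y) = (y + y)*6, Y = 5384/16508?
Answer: -91967414/4127 ≈ -22284.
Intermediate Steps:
Y = 1346/4127 (Y = 5384*(1/16508) = 1346/4127 ≈ 0.32614)
h = 1346/4127 ≈ 0.32614
G(y) = 12*y (G(y) = (2*y)*6 = 12*y)
G(-109) - (h - ((-1 - 4)²*(-3) + 6)*16*19) = 12*(-109) - (1346/4127 - ((-1 - 4)²*(-3) + 6)*16*19) = -1308 - (1346/4127 - ((-5)²*(-3) + 6)*16*19) = -1308 - (1346/4127 - (25*(-3) + 6)*16*19) = -1308 - (1346/4127 - (-75 + 6)*16*19) = -1308 - (1346/4127 - (-69*16)*19) = -1308 - (1346/4127 - (-1104)*19) = -1308 - (1346/4127 - 1*(-20976)) = -1308 - (1346/4127 + 20976) = -1308 - 1*86569298/4127 = -1308 - 86569298/4127 = -91967414/4127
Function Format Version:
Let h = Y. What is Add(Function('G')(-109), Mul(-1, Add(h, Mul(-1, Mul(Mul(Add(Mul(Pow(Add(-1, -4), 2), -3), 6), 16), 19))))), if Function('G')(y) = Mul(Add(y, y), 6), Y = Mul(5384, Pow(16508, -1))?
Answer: Rational(-91967414, 4127) ≈ -22284.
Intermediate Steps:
Y = Rational(1346, 4127) (Y = Mul(5384, Rational(1, 16508)) = Rational(1346, 4127) ≈ 0.32614)
h = Rational(1346, 4127) ≈ 0.32614
Function('G')(y) = Mul(12, y) (Function('G')(y) = Mul(Mul(2, y), 6) = Mul(12, y))
Add(Function('G')(-109), Mul(-1, Add(h, Mul(-1, Mul(Mul(Add(Mul(Pow(Add(-1, -4), 2), -3), 6), 16), 19))))) = Add(Mul(12, -109), Mul(-1, Add(Rational(1346, 4127), Mul(-1, Mul(Mul(Add(Mul(Pow(Add(-1, -4), 2), -3), 6), 16), 19))))) = Add(-1308, Mul(-1, Add(Rational(1346, 4127), Mul(-1, Mul(Mul(Add(Mul(Pow(-5, 2), -3), 6), 16), 19))))) = Add(-1308, Mul(-1, Add(Rational(1346, 4127), Mul(-1, Mul(Mul(Add(Mul(25, -3), 6), 16), 19))))) = Add(-1308, Mul(-1, Add(Rational(1346, 4127), Mul(-1, Mul(Mul(Add(-75, 6), 16), 19))))) = Add(-1308, Mul(-1, Add(Rational(1346, 4127), Mul(-1, Mul(Mul(-69, 16), 19))))) = Add(-1308, Mul(-1, Add(Rational(1346, 4127), Mul(-1, Mul(-1104, 19))))) = Add(-1308, Mul(-1, Add(Rational(1346, 4127), Mul(-1, -20976)))) = Add(-1308, Mul(-1, Add(Rational(1346, 4127), 20976))) = Add(-1308, Mul(-1, Rational(86569298, 4127))) = Add(-1308, Rational(-86569298, 4127)) = Rational(-91967414, 4127)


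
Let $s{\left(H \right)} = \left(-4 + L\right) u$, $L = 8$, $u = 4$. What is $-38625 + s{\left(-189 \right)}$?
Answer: $-38609$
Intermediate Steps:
$s{\left(H \right)} = 16$ ($s{\left(H \right)} = \left(-4 + 8\right) 4 = 4 \cdot 4 = 16$)
$-38625 + s{\left(-189 \right)} = -38625 + 16 = -38609$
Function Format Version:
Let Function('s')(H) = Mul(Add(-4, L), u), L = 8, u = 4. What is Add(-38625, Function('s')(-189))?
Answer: -38609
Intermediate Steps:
Function('s')(H) = 16 (Function('s')(H) = Mul(Add(-4, 8), 4) = Mul(4, 4) = 16)
Add(-38625, Function('s')(-189)) = Add(-38625, 16) = -38609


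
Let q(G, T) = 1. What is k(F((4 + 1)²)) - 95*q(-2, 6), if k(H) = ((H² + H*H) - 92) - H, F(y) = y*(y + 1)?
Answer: 844163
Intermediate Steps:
F(y) = y*(1 + y)
k(H) = -92 - H + 2*H² (k(H) = ((H² + H²) - 92) - H = (2*H² - 92) - H = (-92 + 2*H²) - H = -92 - H + 2*H²)
k(F((4 + 1)²)) - 95*q(-2, 6) = (-92 - (4 + 1)²*(1 + (4 + 1)²) + 2*((4 + 1)²*(1 + (4 + 1)²))²) - 95 = (-92 - 5²*(1 + 5²) + 2*(5²*(1 + 5²))²) - 1*95 = (-92 - 25*(1 + 25) + 2*(25*(1 + 25))²) - 95 = (-92 - 25*26 + 2*(25*26)²) - 95 = (-92 - 1*650 + 2*650²) - 95 = (-92 - 650 + 2*422500) - 95 = (-92 - 650 + 845000) - 95 = 844258 - 95 = 844163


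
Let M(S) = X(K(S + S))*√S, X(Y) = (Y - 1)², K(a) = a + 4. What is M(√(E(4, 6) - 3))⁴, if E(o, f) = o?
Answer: 390625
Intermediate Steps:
K(a) = 4 + a
X(Y) = (-1 + Y)²
M(S) = √S*(3 + 2*S)² (M(S) = (-1 + (4 + (S + S)))²*√S = (-1 + (4 + 2*S))²*√S = (3 + 2*S)²*√S = √S*(3 + 2*S)²)
M(√(E(4, 6) - 3))⁴ = (√(√(4 - 3))*(3 + 2*√(4 - 3))²)⁴ = (√(√1)*(3 + 2*√1)²)⁴ = (√1*(3 + 2*1)²)⁴ = (1*(3 + 2)²)⁴ = (1*5²)⁴ = (1*25)⁴ = 25⁴ = 390625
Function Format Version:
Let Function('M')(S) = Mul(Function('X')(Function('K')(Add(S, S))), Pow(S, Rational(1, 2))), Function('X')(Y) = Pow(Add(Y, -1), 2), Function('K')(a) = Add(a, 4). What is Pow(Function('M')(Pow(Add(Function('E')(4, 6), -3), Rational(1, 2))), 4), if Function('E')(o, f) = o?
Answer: 390625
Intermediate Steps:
Function('K')(a) = Add(4, a)
Function('X')(Y) = Pow(Add(-1, Y), 2)
Function('M')(S) = Mul(Pow(S, Rational(1, 2)), Pow(Add(3, Mul(2, S)), 2)) (Function('M')(S) = Mul(Pow(Add(-1, Add(4, Add(S, S))), 2), Pow(S, Rational(1, 2))) = Mul(Pow(Add(-1, Add(4, Mul(2, S))), 2), Pow(S, Rational(1, 2))) = Mul(Pow(Add(3, Mul(2, S)), 2), Pow(S, Rational(1, 2))) = Mul(Pow(S, Rational(1, 2)), Pow(Add(3, Mul(2, S)), 2)))
Pow(Function('M')(Pow(Add(Function('E')(4, 6), -3), Rational(1, 2))), 4) = Pow(Mul(Pow(Pow(Add(4, -3), Rational(1, 2)), Rational(1, 2)), Pow(Add(3, Mul(2, Pow(Add(4, -3), Rational(1, 2)))), 2)), 4) = Pow(Mul(Pow(Pow(1, Rational(1, 2)), Rational(1, 2)), Pow(Add(3, Mul(2, Pow(1, Rational(1, 2)))), 2)), 4) = Pow(Mul(Pow(1, Rational(1, 2)), Pow(Add(3, Mul(2, 1)), 2)), 4) = Pow(Mul(1, Pow(Add(3, 2), 2)), 4) = Pow(Mul(1, Pow(5, 2)), 4) = Pow(Mul(1, 25), 4) = Pow(25, 4) = 390625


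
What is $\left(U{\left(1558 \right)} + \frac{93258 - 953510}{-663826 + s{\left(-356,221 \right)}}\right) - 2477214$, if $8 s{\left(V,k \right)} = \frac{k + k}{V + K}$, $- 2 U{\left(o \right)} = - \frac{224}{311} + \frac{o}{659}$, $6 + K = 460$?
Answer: $- \frac{132114109819229243321}{53331740856879} \approx -2.4772 \cdot 10^{6}$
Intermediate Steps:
$K = 454$ ($K = -6 + 460 = 454$)
$U{\left(o \right)} = \frac{112}{311} - \frac{o}{1318}$ ($U{\left(o \right)} = - \frac{- \frac{224}{311} + \frac{o}{659}}{2} = \frac{112}{311} - \frac{o}{1318}$)
$s{\left(V,k \right)} = \frac{k}{4 \left(454 + V\right)}$ ($s{\left(V,k \right)} = \frac{\left(k + k\right) \frac{1}{V + 454}}{8} = \frac{2 k \frac{1}{454 + V}}{8} = \frac{k}{4 \left(454 + V\right)}$)
$\left(U{\left(1558 \right)} + \frac{93258 - 953510}{-663826 + s{\left(-356,221 \right)}}\right) - 2477214 = \left(\left(\frac{112}{311} - \frac{779}{659}\right) + \frac{93258 - 953510}{-663826 + \frac{1}{4} \cdot 221 \frac{1}{454 - 356}}\right) - 2477214 = \left(\left(\frac{112}{311} - \frac{779}{659}\right) - \frac{860252}{-663826 + \frac{1}{4} \cdot 221 \cdot \frac{1}{98}}\right) - 2477214 = \left(- \frac{168461}{204949} - \frac{860252}{-663826 + \frac{1}{4} \cdot 221 \cdot \frac{1}{98}}\right) - 2477214 = \left(- \frac{168461}{204949} - \frac{860252}{-663826 + \frac{221}{392}}\right) - 2477214 = \left(- \frac{168461}{204949} - \frac{860252}{- \frac{260219571}{392}}\right) - 2477214 = \left(- \frac{168461}{204949} - - \frac{337218784}{260219571}\right) - 2477214 = \left(- \frac{168461}{204949} + \frac{337218784}{260219571}\right) - 2477214 = \frac{25275803411785}{53331740856879} - 2477214 = - \frac{132114109819229243321}{53331740856879}$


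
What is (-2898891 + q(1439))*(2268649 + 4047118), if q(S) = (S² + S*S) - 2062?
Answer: 7834639490063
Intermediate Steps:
q(S) = -2062 + 2*S² (q(S) = (S² + S²) - 2062 = 2*S² - 2062 = -2062 + 2*S²)
(-2898891 + q(1439))*(2268649 + 4047118) = (-2898891 + (-2062 + 2*1439²))*(2268649 + 4047118) = (-2898891 + (-2062 + 2*2070721))*6315767 = (-2898891 + (-2062 + 4141442))*6315767 = (-2898891 + 4139380)*6315767 = 1240489*6315767 = 7834639490063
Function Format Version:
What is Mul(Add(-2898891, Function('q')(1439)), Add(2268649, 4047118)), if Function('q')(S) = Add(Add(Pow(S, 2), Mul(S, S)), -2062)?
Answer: 7834639490063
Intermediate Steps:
Function('q')(S) = Add(-2062, Mul(2, Pow(S, 2))) (Function('q')(S) = Add(Add(Pow(S, 2), Pow(S, 2)), -2062) = Add(Mul(2, Pow(S, 2)), -2062) = Add(-2062, Mul(2, Pow(S, 2))))
Mul(Add(-2898891, Function('q')(1439)), Add(2268649, 4047118)) = Mul(Add(-2898891, Add(-2062, Mul(2, Pow(1439, 2)))), Add(2268649, 4047118)) = Mul(Add(-2898891, Add(-2062, Mul(2, 2070721))), 6315767) = Mul(Add(-2898891, Add(-2062, 4141442)), 6315767) = Mul(Add(-2898891, 4139380), 6315767) = Mul(1240489, 6315767) = 7834639490063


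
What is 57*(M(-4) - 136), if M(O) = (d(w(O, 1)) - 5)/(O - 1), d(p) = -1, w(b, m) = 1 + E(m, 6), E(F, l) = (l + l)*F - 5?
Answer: -38418/5 ≈ -7683.6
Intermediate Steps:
E(F, l) = -5 + 2*F*l (E(F, l) = (2*l)*F - 5 = 2*F*l - 5 = -5 + 2*F*l)
w(b, m) = -4 + 12*m (w(b, m) = 1 + (-5 + 2*m*6) = 1 + (-5 + 12*m) = -4 + 12*m)
M(O) = -6/(-1 + O) (M(O) = (-1 - 5)/(O - 1) = -6/(-1 + O))
57*(M(-4) - 136) = 57*(-6/(-1 - 4) - 136) = 57*(-6/(-5) - 136) = 57*(-6*(-1/5) - 136) = 57*(6/5 - 136) = 57*(-674/5) = -38418/5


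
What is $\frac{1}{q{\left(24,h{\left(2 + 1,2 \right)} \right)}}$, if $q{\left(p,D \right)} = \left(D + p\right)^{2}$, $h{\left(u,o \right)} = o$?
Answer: $\frac{1}{676} \approx 0.0014793$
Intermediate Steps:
$\frac{1}{q{\left(24,h{\left(2 + 1,2 \right)} \right)}} = \frac{1}{\left(2 + 24\right)^{2}} = \frac{1}{26^{2}} = \frac{1}{676}$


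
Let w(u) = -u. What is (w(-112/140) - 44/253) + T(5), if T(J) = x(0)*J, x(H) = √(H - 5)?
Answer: 72/115 + 5*I*√5 ≈ 0.62609 + 11.18*I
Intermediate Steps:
x(H) = √(-5 + H)
T(J) = I*J*√5 (T(J) = √(-5 + 0)*J = √(-5)*J = (I*√5)*J = I*J*√5)
(w(-112/140) - 44/253) + T(5) = (-(-112)/140 - 44/253) + I*5*√5 = (-(-112)/140 - 44*1/253) + 5*I*√5 = (-1*(-⅘) - 4/23) + 5*I*√5 = (⅘ - 4/23) + 5*I*√5 = 72/115 + 5*I*√5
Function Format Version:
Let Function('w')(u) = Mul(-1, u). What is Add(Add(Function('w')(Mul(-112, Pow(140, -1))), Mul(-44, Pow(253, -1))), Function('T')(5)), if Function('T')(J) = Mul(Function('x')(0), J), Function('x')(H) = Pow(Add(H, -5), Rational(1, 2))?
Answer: Add(Rational(72, 115), Mul(5, I, Pow(5, Rational(1, 2)))) ≈ Add(0.62609, Mul(11.180, I))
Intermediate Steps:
Function('x')(H) = Pow(Add(-5, H), Rational(1, 2))
Function('T')(J) = Mul(I, J, Pow(5, Rational(1, 2))) (Function('T')(J) = Mul(Pow(Add(-5, 0), Rational(1, 2)), J) = Mul(Pow(-5, Rational(1, 2)), J) = Mul(Mul(I, Pow(5, Rational(1, 2))), J) = Mul(I, J, Pow(5, Rational(1, 2))))
Add(Add(Function('w')(Mul(-112, Pow(140, -1))), Mul(-44, Pow(253, -1))), Function('T')(5)) = Add(Add(Mul(-1, Mul(-112, Pow(140, -1))), Mul(-44, Pow(253, -1))), Mul(I, 5, Pow(5, Rational(1, 2)))) = Add(Add(Mul(-1, Mul(-112, Rational(1, 140))), Mul(-44, Rational(1, 253))), Mul(5, I, Pow(5, Rational(1, 2)))) = Add(Add(Mul(-1, Rational(-4, 5)), Rational(-4, 23)), Mul(5, I, Pow(5, Rational(1, 2)))) = Add(Add(Rational(4, 5), Rational(-4, 23)), Mul(5, I, Pow(5, Rational(1, 2)))) = Add(Rational(72, 115), Mul(5, I, Pow(5, Rational(1, 2))))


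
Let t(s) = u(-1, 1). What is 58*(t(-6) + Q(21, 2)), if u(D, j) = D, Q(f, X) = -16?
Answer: -986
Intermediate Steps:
t(s) = -1
58*(t(-6) + Q(21, 2)) = 58*(-1 - 16) = 58*(-17) = -986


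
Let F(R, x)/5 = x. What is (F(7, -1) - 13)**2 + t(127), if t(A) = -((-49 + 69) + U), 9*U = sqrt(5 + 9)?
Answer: 304 - sqrt(14)/9 ≈ 303.58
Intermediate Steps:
F(R, x) = 5*x
U = sqrt(14)/9 (U = sqrt(5 + 9)/9 = sqrt(14)/9 ≈ 0.41574)
t(A) = -20 - sqrt(14)/9 (t(A) = -((-49 + 69) + sqrt(14)/9) = -(20 + sqrt(14)/9) = -20 - sqrt(14)/9)
(F(7, -1) - 13)**2 + t(127) = (5*(-1) - 13)**2 + (-20 - sqrt(14)/9) = (-5 - 13)**2 + (-20 - sqrt(14)/9) = (-18)**2 + (-20 - sqrt(14)/9) = 324 + (-20 - sqrt(14)/9) = 304 - sqrt(14)/9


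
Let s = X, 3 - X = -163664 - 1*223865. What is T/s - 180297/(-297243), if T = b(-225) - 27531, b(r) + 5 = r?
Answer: 402739177/752883492 ≈ 0.53493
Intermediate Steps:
X = 387532 (X = 3 - (-163664 - 1*223865) = 3 - (-163664 - 223865) = 3 - 1*(-387529) = 3 + 387529 = 387532)
b(r) = -5 + r
s = 387532
T = -27761 (T = (-5 - 225) - 27531 = -230 - 27531 = -27761)
T/s - 180297/(-297243) = -27761/387532 - 180297/(-297243) = -27761*1/387532 - 180297*(-1/297243) = -1633/22796 + 20033/33027 = 402739177/752883492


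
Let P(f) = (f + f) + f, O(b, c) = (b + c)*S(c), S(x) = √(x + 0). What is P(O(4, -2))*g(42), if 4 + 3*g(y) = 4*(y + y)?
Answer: 664*I*√2 ≈ 939.04*I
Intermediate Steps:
S(x) = √x
O(b, c) = √c*(b + c) (O(b, c) = (b + c)*√c = √c*(b + c))
P(f) = 3*f (P(f) = 2*f + f = 3*f)
g(y) = -4/3 + 8*y/3 (g(y) = -4/3 + (4*(y + y))/3 = -4/3 + (4*(2*y))/3 = -4/3 + (8*y)/3 = -4/3 + 8*y/3)
P(O(4, -2))*g(42) = (3*(√(-2)*(4 - 2)))*(-4/3 + (8/3)*42) = (3*((I*√2)*2))*(-4/3 + 112) = (3*(2*I*√2))*(332/3) = (6*I*√2)*(332/3) = 664*I*√2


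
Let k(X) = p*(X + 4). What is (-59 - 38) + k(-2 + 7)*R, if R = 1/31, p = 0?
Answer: -97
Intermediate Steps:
R = 1/31 ≈ 0.032258
k(X) = 0 (k(X) = 0*(X + 4) = 0*(4 + X) = 0)
(-59 - 38) + k(-2 + 7)*R = (-59 - 38) + 0*(1/31) = -97 + 0 = -97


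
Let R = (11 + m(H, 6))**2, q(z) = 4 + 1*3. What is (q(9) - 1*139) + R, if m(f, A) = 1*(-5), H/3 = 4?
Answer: -96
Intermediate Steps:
H = 12 (H = 3*4 = 12)
m(f, A) = -5
q(z) = 7 (q(z) = 4 + 3 = 7)
R = 36 (R = (11 - 5)**2 = 6**2 = 36)
(q(9) - 1*139) + R = (7 - 1*139) + 36 = (7 - 139) + 36 = -132 + 36 = -96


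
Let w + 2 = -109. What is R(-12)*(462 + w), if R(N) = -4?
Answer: -1404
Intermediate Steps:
w = -111 (w = -2 - 109 = -111)
R(-12)*(462 + w) = -4*(462 - 111) = -4*351 = -1404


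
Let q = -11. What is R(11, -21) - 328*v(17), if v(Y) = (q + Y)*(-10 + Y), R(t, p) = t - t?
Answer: -13776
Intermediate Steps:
R(t, p) = 0
v(Y) = (-11 + Y)*(-10 + Y)
R(11, -21) - 328*v(17) = 0 - 328*(110 + 17² - 21*17) = 0 - 328*(110 + 289 - 357) = 0 - 328*42 = 0 - 13776 = -13776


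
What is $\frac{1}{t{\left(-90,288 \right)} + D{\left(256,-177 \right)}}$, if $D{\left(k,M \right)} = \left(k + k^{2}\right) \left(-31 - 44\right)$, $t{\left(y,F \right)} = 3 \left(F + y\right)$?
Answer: $- \frac{1}{4933806} \approx -2.0268 \cdot 10^{-7}$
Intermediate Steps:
$t{\left(y,F \right)} = 3 F + 3 y$
$D{\left(k,M \right)} = - 75 k - 75 k^{2}$ ($D{\left(k,M \right)} = \left(k + k^{2}\right) \left(-75\right) = - 75 k - 75 k^{2}$)
$\frac{1}{t{\left(-90,288 \right)} + D{\left(256,-177 \right)}} = \frac{1}{\left(3 \cdot 288 + 3 \left(-90\right)\right) - 19200 \left(1 + 256\right)} = \frac{1}{\left(864 - 270\right) - 19200 \cdot 257} = \frac{1}{594 - 4934400} = \frac{1}{-4933806} = - \frac{1}{4933806}$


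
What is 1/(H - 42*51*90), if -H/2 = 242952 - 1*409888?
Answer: 1/141092 ≈ 7.0876e-6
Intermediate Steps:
H = 333872 (H = -2*(242952 - 1*409888) = -2*(242952 - 409888) = -2*(-166936) = 333872)
1/(H - 42*51*90) = 1/(333872 - 42*51*90) = 1/(333872 - 2142*90) = 1/(333872 - 192780) = 1/141092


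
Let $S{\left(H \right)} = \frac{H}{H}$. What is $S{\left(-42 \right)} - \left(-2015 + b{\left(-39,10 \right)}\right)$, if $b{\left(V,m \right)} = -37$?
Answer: $2053$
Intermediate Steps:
$S{\left(H \right)} = 1$
$S{\left(-42 \right)} - \left(-2015 + b{\left(-39,10 \right)}\right) = 1 - \left(-2015 - 37\right) = 1 - -2052 = 1 + 2052 = 2053$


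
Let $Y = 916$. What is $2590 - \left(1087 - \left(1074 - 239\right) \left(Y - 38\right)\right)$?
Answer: $734633$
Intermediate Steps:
$2590 - \left(1087 - \left(1074 - 239\right) \left(Y - 38\right)\right) = 2590 - \left(1087 - \left(1074 - 239\right) \left(916 - 38\right)\right) = 2590 - \left(1087 - 835 \cdot 878\right) = 2590 - \left(1087 - 733130\right) = 2590 - -732043 = 2590 + 732043 = 734633$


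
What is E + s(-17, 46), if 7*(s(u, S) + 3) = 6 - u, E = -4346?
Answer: -30420/7 ≈ -4345.7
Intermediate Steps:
s(u, S) = -15/7 - u/7 (s(u, S) = -3 + (6 - u)/7 = -3 + (6/7 - u/7) = -15/7 - u/7)
E + s(-17, 46) = -4346 + (-15/7 - ⅐*(-17)) = -4346 + (-15/7 + 17/7) = -4346 + 2/7 = -30420/7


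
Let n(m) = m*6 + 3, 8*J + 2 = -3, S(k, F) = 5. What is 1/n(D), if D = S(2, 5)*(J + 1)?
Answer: 4/57 ≈ 0.070175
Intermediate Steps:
J = -5/8 (J = -1/4 + (1/8)*(-3) = -1/4 - 3/8 = -5/8 ≈ -0.62500)
D = 15/8 (D = 5*(-5/8 + 1) = 5*(3/8) = 15/8 ≈ 1.8750)
n(m) = 3 + 6*m (n(m) = 6*m + 3 = 3 + 6*m)
1/n(D) = 1/(3 + 6*(15/8)) = 1/(3 + 45/4) = 1/(57/4) = 4/57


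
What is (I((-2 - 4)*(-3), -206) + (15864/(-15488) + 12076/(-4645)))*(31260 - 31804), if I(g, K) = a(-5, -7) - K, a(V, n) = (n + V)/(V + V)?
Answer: -62243848042/562045 ≈ -1.1075e+5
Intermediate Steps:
a(V, n) = (V + n)/(2*V) (a(V, n) = (V + n)/((2*V)) = (V + n)*(1/(2*V)) = (V + n)/(2*V))
I(g, K) = 6/5 - K (I(g, K) = (½)*(-5 - 7)/(-5) - K = (½)*(-⅕)*(-12) - K = 6/5 - K)
(I((-2 - 4)*(-3), -206) + (15864/(-15488) + 12076/(-4645)))*(31260 - 31804) = ((6/5 - 1*(-206)) + (15864/(-15488) + 12076/(-4645)))*(31260 - 31804) = ((6/5 + 206) + (15864*(-1/15488) + 12076*(-1/4645)))*(-544) = (1036/5 + (-1983/1936 - 12076/4645))*(-544) = (1036/5 - 32590171/8992720)*(-544) = (1830701413/8992720)*(-544) = -62243848042/562045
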